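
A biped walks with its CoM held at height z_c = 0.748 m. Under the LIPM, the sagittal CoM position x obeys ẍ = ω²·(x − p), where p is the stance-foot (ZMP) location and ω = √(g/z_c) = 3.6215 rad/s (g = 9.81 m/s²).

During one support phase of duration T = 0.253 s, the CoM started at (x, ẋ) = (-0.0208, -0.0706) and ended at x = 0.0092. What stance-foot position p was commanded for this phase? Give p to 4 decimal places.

ωT = 3.6215·0.253 = 0.916240; cosh(ωT) = 1.449946, sinh(ωT) = 1.049926
x(T) = p + (x₀−p)·cosh(ωT) + (ẋ₀/ω)·sinh(ωT) ⇒ p·(1 − cosh) = x(T) − x₀·cosh − (ẋ₀/ω)·sinh
numerator   = 0.0092 − (-0.0208)·1.449946 − (-0.0706/3.6215)·1.049926 = 0.059827
denominator = 1 − 1.449946 = -0.449946
p = 0.059827 / -0.449946 = -0.1330

p = -0.1330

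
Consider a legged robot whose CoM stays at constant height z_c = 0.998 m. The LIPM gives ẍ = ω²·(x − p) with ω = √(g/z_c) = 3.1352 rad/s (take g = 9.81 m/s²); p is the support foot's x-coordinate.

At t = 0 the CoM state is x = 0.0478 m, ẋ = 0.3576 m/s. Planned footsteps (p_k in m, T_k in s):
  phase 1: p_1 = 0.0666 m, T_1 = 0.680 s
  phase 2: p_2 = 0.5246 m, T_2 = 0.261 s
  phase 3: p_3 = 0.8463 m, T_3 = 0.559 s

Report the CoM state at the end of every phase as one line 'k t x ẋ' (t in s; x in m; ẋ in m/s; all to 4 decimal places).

phase 1: p=0.0666, T=0.680, ωT=2.131936, cosh=4.274891, sinh=4.156283; start (x,ẋ)=(0.047800, 0.357600) → end (x,ẋ)=(0.460297, 1.283722)
phase 2: p=0.5246, T=0.261, ωT=0.818287, cosh=1.353900, sinh=0.912714; start (x,ẋ)=(0.460297, 1.283722) → end (x,ẋ)=(0.811254, 1.554025)
phase 3: p=0.8463, T=0.559, ωT=1.752577, cosh=2.971388, sinh=2.798062; start (x,ẋ)=(0.811254, 1.554025) → end (x,ẋ)=(2.129082, 4.310175)

1 0.6800 0.4603 1.2837
2 0.9410 0.8113 1.5540
3 1.5000 2.1291 4.3102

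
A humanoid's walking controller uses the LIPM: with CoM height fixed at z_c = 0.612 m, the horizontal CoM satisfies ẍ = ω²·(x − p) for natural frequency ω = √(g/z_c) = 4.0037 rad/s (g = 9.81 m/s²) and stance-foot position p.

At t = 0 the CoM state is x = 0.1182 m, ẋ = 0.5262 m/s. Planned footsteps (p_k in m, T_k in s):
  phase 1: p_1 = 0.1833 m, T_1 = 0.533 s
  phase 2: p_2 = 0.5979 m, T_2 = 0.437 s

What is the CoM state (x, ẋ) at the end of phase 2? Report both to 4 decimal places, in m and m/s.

x = 0.9791, ẋ = 1.8309

phase 1: p=0.1833, T=0.533, ωT=2.133972, cosh=4.283362, sinh=4.164996; start (x,ẋ)=(0.118200, 0.526200) → end (x,ẋ)=(0.451852, 1.168337)
phase 2: p=0.5979, T=0.437, ωT=1.749617, cosh=2.963120, sinh=2.789279; start (x,ẋ)=(0.451852, 1.168337) → end (x,ẋ)=(0.979094, 1.830940)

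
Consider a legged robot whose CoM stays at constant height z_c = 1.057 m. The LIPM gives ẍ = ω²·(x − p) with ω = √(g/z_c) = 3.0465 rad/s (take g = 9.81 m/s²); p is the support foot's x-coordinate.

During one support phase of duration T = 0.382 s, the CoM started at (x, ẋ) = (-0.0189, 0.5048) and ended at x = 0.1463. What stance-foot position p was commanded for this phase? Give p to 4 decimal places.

p = 0.0791

ωT = 3.0465·0.382 = 1.163763; cosh(ωT) = 1.757134, sinh(ωT) = 1.444825
x(T) = p + (x₀−p)·cosh(ωT) + (ẋ₀/ω)·sinh(ωT) ⇒ p·(1 − cosh) = x(T) − x₀·cosh − (ẋ₀/ω)·sinh
numerator   = 0.1463 − (-0.0189)·1.757134 − (0.5048/3.0465)·1.444825 = -0.059895
denominator = 1 − 1.757134 = -0.757134
p = -0.059895 / -0.757134 = 0.0791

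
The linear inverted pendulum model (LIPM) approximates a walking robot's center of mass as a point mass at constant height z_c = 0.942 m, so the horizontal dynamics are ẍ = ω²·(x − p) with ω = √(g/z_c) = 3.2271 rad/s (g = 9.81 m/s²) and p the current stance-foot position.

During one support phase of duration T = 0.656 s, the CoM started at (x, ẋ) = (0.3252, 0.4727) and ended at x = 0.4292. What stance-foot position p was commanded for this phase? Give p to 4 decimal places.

ωT = 3.2271·0.656 = 2.116978; cosh(ωT) = 4.213195, sinh(ωT) = 4.092800
x(T) = p + (x₀−p)·cosh(ωT) + (ẋ₀/ω)·sinh(ωT) ⇒ p·(1 − cosh) = x(T) − x₀·cosh − (ẋ₀/ω)·sinh
numerator   = 0.4292 − (0.3252)·4.213195 − (0.4727/3.2271)·4.092800 = -1.540437
denominator = 1 − 4.213195 = -3.213195
p = -1.540437 / -3.213195 = 0.4794

p = 0.4794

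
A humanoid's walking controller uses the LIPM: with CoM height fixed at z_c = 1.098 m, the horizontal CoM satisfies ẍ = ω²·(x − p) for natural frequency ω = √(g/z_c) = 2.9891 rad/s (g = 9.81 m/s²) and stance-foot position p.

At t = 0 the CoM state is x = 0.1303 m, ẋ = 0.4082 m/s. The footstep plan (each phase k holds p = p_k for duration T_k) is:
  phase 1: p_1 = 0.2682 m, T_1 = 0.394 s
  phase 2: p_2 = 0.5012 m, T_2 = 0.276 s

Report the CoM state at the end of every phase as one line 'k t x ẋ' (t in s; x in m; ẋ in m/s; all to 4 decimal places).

1 0.3940 0.2238 0.1198
2 0.6700 0.1608 -0.6014

phase 1: p=0.2682, T=0.394, ωT=1.177705, cosh=1.777450, sinh=1.469465; start (x,ẋ)=(0.130300, 0.408200) → end (x,ẋ)=(0.223764, 0.119846)
phase 2: p=0.5012, T=0.276, ωT=0.824992, cosh=1.360050, sinh=0.921811; start (x,ẋ)=(0.223764, 0.119846) → end (x,ẋ)=(0.160833, -0.601447)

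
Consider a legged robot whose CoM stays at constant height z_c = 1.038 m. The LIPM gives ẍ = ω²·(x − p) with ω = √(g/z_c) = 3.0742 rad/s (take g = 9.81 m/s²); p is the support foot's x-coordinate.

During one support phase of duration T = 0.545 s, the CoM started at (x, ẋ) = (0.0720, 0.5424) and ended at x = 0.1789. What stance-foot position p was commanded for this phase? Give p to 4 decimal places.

ωT = 3.0742·0.545 = 1.675439; cosh(ωT) = 2.764183, sinh(ωT) = 2.576957
x(T) = p + (x₀−p)·cosh(ωT) + (ẋ₀/ω)·sinh(ωT) ⇒ p·(1 − cosh) = x(T) − x₀·cosh − (ẋ₀/ω)·sinh
numerator   = 0.1789 − (0.0720)·2.764183 − (0.5424/3.0742)·2.576957 = -0.474789
denominator = 1 − 2.764183 = -1.764183
p = -0.474789 / -1.764183 = 0.2691

p = 0.2691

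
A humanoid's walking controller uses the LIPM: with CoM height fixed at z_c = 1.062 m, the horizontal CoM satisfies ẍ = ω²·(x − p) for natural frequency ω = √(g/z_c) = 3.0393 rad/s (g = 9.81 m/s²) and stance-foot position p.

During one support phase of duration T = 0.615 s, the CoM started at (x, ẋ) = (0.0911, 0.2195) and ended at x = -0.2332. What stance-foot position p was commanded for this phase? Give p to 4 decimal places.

p = 0.3295

ωT = 3.0393·0.615 = 1.869169; cosh(ωT) = 3.318581, sinh(ωT) = 3.164329
x(T) = p + (x₀−p)·cosh(ωT) + (ẋ₀/ω)·sinh(ωT) ⇒ p·(1 − cosh) = x(T) − x₀·cosh − (ẋ₀/ω)·sinh
numerator   = -0.2332 − (0.0911)·3.318581 − (0.2195/3.0393)·3.164329 = -0.764052
denominator = 1 − 3.318581 = -2.318581
p = -0.764052 / -2.318581 = 0.3295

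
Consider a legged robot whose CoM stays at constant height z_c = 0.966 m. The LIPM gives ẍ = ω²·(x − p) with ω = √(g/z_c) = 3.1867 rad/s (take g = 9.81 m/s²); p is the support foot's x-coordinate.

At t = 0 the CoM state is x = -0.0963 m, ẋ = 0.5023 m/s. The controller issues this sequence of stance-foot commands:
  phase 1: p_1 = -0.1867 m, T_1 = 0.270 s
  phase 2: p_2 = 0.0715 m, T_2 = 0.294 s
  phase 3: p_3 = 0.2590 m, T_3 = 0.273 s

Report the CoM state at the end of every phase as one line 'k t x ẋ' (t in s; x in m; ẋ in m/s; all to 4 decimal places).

phase 1: p=-0.1867, T=0.270, ωT=0.860409, cosh=1.393558, sinh=0.970569; start (x,ẋ)=(-0.096300, 0.502300) → end (x,ẋ)=(0.092263, 0.979584)
phase 2: p=0.0715, T=0.294, ωT=0.936890, cosh=1.471938, sinh=1.080094; start (x,ẋ)=(0.092263, 0.979584) → end (x,ẋ)=(0.434079, 1.513350)
phase 3: p=0.2590, T=0.273, ωT=0.869969, cosh=1.402901, sinh=0.983936; start (x,ẋ)=(0.434079, 1.513350) → end (x,ẋ)=(0.971886, 2.672042)

1 0.2700 0.0923 0.9796
2 0.5640 0.4341 1.5133
3 0.8370 0.9719 2.6720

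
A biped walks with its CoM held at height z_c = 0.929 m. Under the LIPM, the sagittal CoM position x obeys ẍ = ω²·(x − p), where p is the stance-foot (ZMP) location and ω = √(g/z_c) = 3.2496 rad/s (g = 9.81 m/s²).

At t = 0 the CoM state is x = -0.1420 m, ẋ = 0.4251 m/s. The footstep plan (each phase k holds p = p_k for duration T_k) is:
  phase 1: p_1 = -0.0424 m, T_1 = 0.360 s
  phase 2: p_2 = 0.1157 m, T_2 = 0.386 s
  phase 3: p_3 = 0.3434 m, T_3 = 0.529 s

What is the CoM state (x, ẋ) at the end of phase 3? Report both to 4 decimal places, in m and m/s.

x = -0.8807, ẋ = -3.8071

phase 1: p=-0.0424, T=0.360, ωT=1.169856, cosh=1.765970, sinh=1.455559; start (x,ẋ)=(-0.142000, 0.425100) → end (x,ẋ)=(-0.027880, 0.279608)
phase 2: p=0.1157, T=0.386, ωT=1.254346, cosh=1.895403, sinh=1.610141; start (x,ẋ)=(-0.027880, 0.279608) → end (x,ẋ)=(-0.017900, -0.221287)
phase 3: p=0.3434, T=0.529, ωT=1.719038, cosh=2.879200, sinh=2.699961; start (x,ẋ)=(-0.017900, -0.221287) → end (x,ẋ)=(-0.880713, -3.807100)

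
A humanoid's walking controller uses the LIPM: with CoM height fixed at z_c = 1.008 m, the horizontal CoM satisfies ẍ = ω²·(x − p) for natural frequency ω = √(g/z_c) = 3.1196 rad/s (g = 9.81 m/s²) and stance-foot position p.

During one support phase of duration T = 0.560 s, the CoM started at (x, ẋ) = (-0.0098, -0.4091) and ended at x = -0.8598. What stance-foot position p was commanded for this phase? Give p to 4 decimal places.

p = 0.2383

ωT = 3.1196·0.560 = 1.746976; cosh(ωT) = 2.955764, sinh(ωT) = 2.781463
x(T) = p + (x₀−p)·cosh(ωT) + (ẋ₀/ω)·sinh(ωT) ⇒ p·(1 − cosh) = x(T) − x₀·cosh − (ẋ₀/ω)·sinh
numerator   = -0.8598 − (-0.0098)·2.955764 − (-0.4091/3.1196)·2.781463 = -0.466076
denominator = 1 − 2.955764 = -1.955764
p = -0.466076 / -1.955764 = 0.2383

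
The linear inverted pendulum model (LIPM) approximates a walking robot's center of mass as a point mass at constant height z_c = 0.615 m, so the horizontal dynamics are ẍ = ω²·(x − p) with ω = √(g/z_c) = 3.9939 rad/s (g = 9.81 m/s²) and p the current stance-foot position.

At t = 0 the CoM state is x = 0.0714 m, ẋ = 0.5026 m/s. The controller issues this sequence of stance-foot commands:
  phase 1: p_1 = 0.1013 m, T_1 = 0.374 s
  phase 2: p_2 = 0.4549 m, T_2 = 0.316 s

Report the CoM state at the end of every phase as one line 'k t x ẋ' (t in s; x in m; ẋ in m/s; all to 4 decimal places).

phase 1: p=0.1013, T=0.374, ωT=1.493719, cosh=2.339081, sinh=2.114545; start (x,ẋ)=(0.071400, 0.502600) → end (x,ẋ)=(0.297460, 0.923108)
phase 2: p=0.4549, T=0.316, ωT=1.262072, cosh=1.907901, sinh=1.624834; start (x,ẋ)=(0.297460, 0.923108) → end (x,ẋ)=(0.530067, 0.739503)

1 0.3740 0.2975 0.9231
2 0.6900 0.5301 0.7395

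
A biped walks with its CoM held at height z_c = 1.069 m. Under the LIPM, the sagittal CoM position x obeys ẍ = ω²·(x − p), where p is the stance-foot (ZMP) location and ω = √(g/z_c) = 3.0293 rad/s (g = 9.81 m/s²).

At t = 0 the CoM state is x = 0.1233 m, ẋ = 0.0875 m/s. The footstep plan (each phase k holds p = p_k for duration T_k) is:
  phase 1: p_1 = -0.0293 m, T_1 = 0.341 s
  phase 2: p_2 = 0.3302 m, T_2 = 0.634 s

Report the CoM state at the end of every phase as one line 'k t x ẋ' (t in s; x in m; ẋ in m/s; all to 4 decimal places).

phase 1: p=-0.0293, T=0.341, ωT=1.032991, cosh=1.582699, sinh=1.226758; start (x,ẋ)=(0.123300, 0.087500) → end (x,ẋ)=(0.247654, 0.705581)
phase 2: p=0.3302, T=0.634, ωT=1.920576, cosh=3.485706, sinh=3.339184; start (x,ẋ)=(0.247654, 0.705581) → end (x,ẋ)=(0.820229, 1.624466)

1 0.3410 0.2477 0.7056
2 0.9750 0.8202 1.6245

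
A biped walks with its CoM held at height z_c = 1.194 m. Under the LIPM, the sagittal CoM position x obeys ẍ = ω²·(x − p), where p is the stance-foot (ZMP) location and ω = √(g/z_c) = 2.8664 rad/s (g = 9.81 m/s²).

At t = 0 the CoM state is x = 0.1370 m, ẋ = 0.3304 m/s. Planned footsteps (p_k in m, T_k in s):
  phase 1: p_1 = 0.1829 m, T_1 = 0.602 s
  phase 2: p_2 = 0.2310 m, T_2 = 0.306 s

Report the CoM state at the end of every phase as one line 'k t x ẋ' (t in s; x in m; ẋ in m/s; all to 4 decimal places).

1 0.6020 0.3633 0.5994
2 0.9080 0.6254 1.2222

phase 1: p=0.1829, T=0.602, ωT=1.725573, cosh=2.896904, sinh=2.718833; start (x,ẋ)=(0.137000, 0.330400) → end (x,ẋ)=(0.363323, 0.599426)
phase 2: p=0.2310, T=0.306, ωT=0.877118, cosh=1.409971, sinh=0.993991; start (x,ẋ)=(0.363323, 0.599426) → end (x,ẋ)=(0.625436, 1.222184)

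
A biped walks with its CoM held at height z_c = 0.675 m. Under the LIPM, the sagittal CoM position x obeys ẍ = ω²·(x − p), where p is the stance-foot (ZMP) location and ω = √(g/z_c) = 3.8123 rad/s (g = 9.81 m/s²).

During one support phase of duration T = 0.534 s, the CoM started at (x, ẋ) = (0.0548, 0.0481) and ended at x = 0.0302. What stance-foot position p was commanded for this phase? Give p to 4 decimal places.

ωT = 3.8123·0.534 = 2.035768; cosh(ωT) = 3.894356, sinh(ωT) = 3.763776
x(T) = p + (x₀−p)·cosh(ωT) + (ẋ₀/ω)·sinh(ωT) ⇒ p·(1 − cosh) = x(T) − x₀·cosh − (ẋ₀/ω)·sinh
numerator   = 0.0302 − (0.0548)·3.894356 − (0.0481/3.8123)·3.763776 = -0.230699
denominator = 1 − 3.894356 = -2.894356
p = -0.230699 / -2.894356 = 0.0797

p = 0.0797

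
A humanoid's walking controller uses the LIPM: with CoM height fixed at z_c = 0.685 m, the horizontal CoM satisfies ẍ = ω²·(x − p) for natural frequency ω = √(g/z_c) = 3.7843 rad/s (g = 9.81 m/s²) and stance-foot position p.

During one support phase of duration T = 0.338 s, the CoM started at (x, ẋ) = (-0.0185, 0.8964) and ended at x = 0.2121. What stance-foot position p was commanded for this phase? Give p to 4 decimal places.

p = 0.1546

ωT = 3.7843·0.338 = 1.279093; cosh(ωT) = 1.935835, sinh(ωT) = 1.657546
x(T) = p + (x₀−p)·cosh(ωT) + (ẋ₀/ω)·sinh(ωT) ⇒ p·(1 − cosh) = x(T) − x₀·cosh − (ẋ₀/ω)·sinh
numerator   = 0.2121 − (-0.0185)·1.935835 − (0.8964/3.7843)·1.657546 = -0.144715
denominator = 1 − 1.935835 = -0.935835
p = -0.144715 / -0.935835 = 0.1546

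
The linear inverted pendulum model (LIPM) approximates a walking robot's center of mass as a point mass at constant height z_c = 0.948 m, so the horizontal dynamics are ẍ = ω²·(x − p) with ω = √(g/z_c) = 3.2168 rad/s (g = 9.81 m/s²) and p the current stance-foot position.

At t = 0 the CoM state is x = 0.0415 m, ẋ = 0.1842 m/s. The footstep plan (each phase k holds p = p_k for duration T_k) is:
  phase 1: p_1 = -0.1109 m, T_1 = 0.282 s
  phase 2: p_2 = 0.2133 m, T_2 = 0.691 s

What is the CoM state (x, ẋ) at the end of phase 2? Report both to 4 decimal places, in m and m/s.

phase 1: p=-0.1109, T=0.282, ωT=0.907138, cosh=1.440450, sinh=1.036772; start (x,ẋ)=(0.041500, 0.184200) → end (x,ẋ)=(0.167992, 0.773598)
phase 2: p=0.2133, T=0.691, ωT=2.222809, cosh=4.670767, sinh=4.562462; start (x,ẋ)=(0.167992, 0.773598) → end (x,ẋ)=(1.098889, 2.948333)

x = 1.0989, ẋ = 2.9483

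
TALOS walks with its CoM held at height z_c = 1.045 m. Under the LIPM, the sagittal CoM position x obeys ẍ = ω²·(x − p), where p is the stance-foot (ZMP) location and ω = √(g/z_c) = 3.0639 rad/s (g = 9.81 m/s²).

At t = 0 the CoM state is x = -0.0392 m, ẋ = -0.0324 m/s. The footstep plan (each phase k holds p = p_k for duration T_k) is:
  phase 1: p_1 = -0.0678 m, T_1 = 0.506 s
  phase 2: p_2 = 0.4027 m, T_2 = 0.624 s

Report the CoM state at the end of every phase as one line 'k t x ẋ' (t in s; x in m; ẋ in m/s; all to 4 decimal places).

phase 1: p=-0.0678, T=0.506, ωT=1.550333, cosh=2.462609, sinh=2.250432; start (x,ẋ)=(-0.039200, -0.032400) → end (x,ẋ)=(-0.021167, 0.117411)
phase 2: p=0.4027, T=0.624, ωT=1.911874, cosh=3.456778, sinh=3.308975; start (x,ẋ)=(-0.021167, 0.117411) → end (x,ẋ)=(-0.935712, -3.891457)

1 0.5060 -0.0212 0.1174
2 1.1300 -0.9357 -3.8915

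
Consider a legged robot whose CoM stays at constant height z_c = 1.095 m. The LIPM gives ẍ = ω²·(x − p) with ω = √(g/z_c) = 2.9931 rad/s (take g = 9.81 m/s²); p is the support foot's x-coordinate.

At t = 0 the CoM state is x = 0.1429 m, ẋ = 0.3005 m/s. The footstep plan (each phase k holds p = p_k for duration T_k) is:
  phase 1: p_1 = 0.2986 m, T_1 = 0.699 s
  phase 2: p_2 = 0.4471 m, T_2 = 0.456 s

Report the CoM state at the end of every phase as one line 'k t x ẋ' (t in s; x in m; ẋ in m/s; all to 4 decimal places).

1 0.6990 0.0588 -0.6233
2 1.1550 -0.7438 -3.4267

phase 1: p=0.2986, T=0.699, ωT=2.092177, cosh=4.112976, sinh=3.989558; start (x,ẋ)=(0.142900, 0.300500) → end (x,ẋ)=(0.058752, -0.623287)
phase 2: p=0.4471, T=0.456, ωT=1.364854, cosh=2.085284, sinh=1.829866; start (x,ẋ)=(0.058752, -0.623287) → end (x,ẋ)=(-0.743770, -3.426704)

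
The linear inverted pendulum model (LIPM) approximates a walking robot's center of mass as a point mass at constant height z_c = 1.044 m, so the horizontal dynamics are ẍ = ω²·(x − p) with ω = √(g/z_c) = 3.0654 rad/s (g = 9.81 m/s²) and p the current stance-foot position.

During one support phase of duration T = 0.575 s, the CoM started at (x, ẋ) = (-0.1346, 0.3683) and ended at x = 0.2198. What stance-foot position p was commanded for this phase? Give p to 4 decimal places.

p = -0.1419

ωT = 3.0654·0.575 = 1.762605; cosh(ωT) = 2.999598, sinh(ωT) = 2.828001
x(T) = p + (x₀−p)·cosh(ωT) + (ẋ₀/ω)·sinh(ωT) ⇒ p·(1 − cosh) = x(T) − x₀·cosh − (ẋ₀/ω)·sinh
numerator   = 0.2198 − (-0.1346)·2.999598 − (0.3683/3.0654)·2.828001 = 0.283769
denominator = 1 − 2.999598 = -1.999598
p = 0.283769 / -1.999598 = -0.1419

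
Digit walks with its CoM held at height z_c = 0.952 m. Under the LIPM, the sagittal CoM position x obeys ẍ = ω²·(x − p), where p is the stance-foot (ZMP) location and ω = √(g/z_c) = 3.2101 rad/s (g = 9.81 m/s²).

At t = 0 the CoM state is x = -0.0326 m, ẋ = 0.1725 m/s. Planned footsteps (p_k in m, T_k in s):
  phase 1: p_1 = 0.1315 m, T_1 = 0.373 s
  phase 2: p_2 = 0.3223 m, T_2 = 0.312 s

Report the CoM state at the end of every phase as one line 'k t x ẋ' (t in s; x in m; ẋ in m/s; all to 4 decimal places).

phase 1: p=0.1315, T=0.373, ωT=1.197367, cosh=1.806688, sinh=1.504700; start (x,ẋ)=(-0.032600, 0.172500) → end (x,ẋ)=(-0.084120, -0.480988)
phase 2: p=0.3223, T=0.312, ωT=1.001551, cosh=1.544905, sinh=1.177596; start (x,ẋ)=(-0.084120, -0.480988) → end (x,ẋ)=(-0.482027, -2.279431)

1 0.3730 -0.0841 -0.4810
2 0.6850 -0.4820 -2.2794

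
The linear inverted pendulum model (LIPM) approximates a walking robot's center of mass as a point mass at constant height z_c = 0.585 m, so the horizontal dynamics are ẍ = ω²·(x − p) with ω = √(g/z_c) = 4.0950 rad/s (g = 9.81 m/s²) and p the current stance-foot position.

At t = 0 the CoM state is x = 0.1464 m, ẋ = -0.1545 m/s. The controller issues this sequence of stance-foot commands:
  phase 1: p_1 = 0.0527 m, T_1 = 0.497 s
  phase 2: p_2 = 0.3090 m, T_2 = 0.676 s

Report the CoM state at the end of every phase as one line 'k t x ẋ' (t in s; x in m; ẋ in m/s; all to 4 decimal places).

phase 1: p=0.0527, T=0.497, ωT=2.035215, cosh=3.892275, sinh=3.761623; start (x,ẋ)=(0.146400, -0.154500) → end (x,ẋ)=(0.275484, 0.841984)
phase 2: p=0.3090, T=0.676, ωT=2.768220, cosh=7.996513, sinh=7.933740; start (x,ẋ)=(0.275484, 0.841984) → end (x,ẋ)=(1.672267, 5.644049)

1 0.4970 0.2755 0.8420
2 1.1730 1.6723 5.6440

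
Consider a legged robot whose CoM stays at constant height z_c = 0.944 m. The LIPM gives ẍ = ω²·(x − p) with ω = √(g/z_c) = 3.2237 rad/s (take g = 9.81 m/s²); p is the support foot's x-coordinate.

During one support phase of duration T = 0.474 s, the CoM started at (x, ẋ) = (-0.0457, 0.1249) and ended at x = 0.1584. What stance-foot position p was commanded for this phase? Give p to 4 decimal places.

p = -0.1299

ωT = 3.2237·0.474 = 1.528034; cosh(ωT) = 2.413034, sinh(ωT) = 2.196072
x(T) = p + (x₀−p)·cosh(ωT) + (ẋ₀/ω)·sinh(ωT) ⇒ p·(1 − cosh) = x(T) − x₀·cosh − (ẋ₀/ω)·sinh
numerator   = 0.1584 − (-0.0457)·2.413034 − (0.1249/3.2237)·2.196072 = 0.183590
denominator = 1 − 2.413034 = -1.413034
p = 0.183590 / -1.413034 = -0.1299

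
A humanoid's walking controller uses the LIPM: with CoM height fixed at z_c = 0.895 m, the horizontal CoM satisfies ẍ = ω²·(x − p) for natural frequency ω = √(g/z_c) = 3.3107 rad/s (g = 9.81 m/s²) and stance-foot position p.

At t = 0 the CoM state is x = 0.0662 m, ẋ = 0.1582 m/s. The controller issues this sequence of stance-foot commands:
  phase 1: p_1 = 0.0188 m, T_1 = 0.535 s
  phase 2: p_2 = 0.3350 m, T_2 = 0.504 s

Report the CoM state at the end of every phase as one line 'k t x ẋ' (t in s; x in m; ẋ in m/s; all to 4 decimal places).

1 0.5350 0.2985 0.9263
2 1.0390 0.9505 2.2351

phase 1: p=0.0188, T=0.535, ωT=1.771225, cosh=3.024086, sinh=2.853961; start (x,ẋ)=(0.066200, 0.158200) → end (x,ẋ)=(0.298517, 0.926274)
phase 2: p=0.3350, T=0.504, ωT=1.668593, cosh=2.746605, sinh=2.558093; start (x,ẋ)=(0.298517, 0.926274) → end (x,ẋ)=(0.950503, 2.235129)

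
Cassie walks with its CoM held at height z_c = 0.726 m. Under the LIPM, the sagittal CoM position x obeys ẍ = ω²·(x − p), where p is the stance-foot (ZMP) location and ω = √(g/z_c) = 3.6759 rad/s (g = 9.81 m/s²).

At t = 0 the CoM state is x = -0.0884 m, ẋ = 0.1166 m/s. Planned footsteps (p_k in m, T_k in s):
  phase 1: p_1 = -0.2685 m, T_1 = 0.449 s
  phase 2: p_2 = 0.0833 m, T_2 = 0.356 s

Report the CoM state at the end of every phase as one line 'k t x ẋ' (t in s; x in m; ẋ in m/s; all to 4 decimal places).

phase 1: p=-0.2685, T=0.449, ωT=1.650479, cosh=2.700717, sinh=2.508759; start (x,ẋ)=(-0.088400, 0.116600) → end (x,ẋ)=(0.297477, 1.975776)
phase 2: p=0.0833, T=0.356, ωT=1.308620, cosh=1.985628, sinh=1.715436; start (x,ẋ)=(0.297477, 1.975776) → end (x,ẋ)=(1.430614, 5.273709)

1 0.4490 0.2975 1.9758
2 0.8050 1.4306 5.2737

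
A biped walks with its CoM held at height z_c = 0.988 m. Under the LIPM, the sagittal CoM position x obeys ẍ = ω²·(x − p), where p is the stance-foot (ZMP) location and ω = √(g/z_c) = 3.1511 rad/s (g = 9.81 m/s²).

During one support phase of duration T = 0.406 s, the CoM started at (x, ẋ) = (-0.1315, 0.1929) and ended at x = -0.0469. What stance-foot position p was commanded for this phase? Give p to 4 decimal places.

p = -0.1134

ωT = 3.1511·0.406 = 1.279347; cosh(ωT) = 1.936255, sinh(ωT) = 1.658036
x(T) = p + (x₀−p)·cosh(ωT) + (ẋ₀/ω)·sinh(ωT) ⇒ p·(1 − cosh) = x(T) − x₀·cosh − (ẋ₀/ω)·sinh
numerator   = -0.0469 − (-0.1315)·1.936255 − (0.1929/3.1511)·1.658036 = 0.106218
denominator = 1 − 1.936255 = -0.936255
p = 0.106218 / -0.936255 = -0.1134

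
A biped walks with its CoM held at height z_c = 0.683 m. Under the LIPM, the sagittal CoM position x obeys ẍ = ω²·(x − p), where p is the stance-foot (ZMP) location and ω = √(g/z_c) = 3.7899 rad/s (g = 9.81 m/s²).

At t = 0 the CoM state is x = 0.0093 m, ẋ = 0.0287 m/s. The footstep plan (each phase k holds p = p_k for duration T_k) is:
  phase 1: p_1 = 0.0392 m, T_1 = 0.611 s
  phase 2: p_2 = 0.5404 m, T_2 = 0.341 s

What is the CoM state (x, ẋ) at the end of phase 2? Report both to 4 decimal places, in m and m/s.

phase 1: p=0.0392, T=0.611, ωT=2.315629, cosh=5.114998, sinh=5.016294; start (x,ẋ)=(0.009300, 0.028700) → end (x,ẋ)=(-0.075751, -0.421636)
phase 2: p=0.5404, T=0.341, ωT=1.292356, cosh=1.957989, sinh=1.683366; start (x,ẋ)=(-0.075751, -0.421636) → end (x,ẋ)=(-0.853296, -4.756474)

x = -0.8533, ẋ = -4.7565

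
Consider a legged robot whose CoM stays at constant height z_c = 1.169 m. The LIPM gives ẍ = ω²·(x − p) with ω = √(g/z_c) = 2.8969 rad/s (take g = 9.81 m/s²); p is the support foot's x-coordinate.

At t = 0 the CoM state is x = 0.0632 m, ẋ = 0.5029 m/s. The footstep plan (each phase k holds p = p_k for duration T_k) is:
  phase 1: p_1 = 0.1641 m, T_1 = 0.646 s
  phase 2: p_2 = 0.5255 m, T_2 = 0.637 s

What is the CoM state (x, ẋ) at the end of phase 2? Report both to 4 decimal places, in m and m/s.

x = 0.8448, ẋ = 1.1097

phase 1: p=0.1641, T=0.646, ωT=1.871397, cosh=3.325639, sinh=3.171731; start (x,ẋ)=(0.063200, 0.502900) → end (x,ẋ)=(0.379153, 0.745376)
phase 2: p=0.5255, T=0.637, ωT=1.845325, cosh=3.244066, sinh=3.086092; start (x,ẋ)=(0.379153, 0.745376) → end (x,ẋ)=(0.844797, 1.109696)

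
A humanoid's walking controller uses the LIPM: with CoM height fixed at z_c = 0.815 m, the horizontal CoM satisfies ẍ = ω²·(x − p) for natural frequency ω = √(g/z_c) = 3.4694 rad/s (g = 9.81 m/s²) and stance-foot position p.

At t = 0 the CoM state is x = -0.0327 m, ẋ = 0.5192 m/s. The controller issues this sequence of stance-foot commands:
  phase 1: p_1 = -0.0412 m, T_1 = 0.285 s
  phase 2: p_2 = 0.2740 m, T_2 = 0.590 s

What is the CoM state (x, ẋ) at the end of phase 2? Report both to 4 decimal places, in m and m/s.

phase 1: p=-0.0412, T=0.285, ωT=0.988779, cosh=1.529991, sinh=1.157960; start (x,ẋ)=(-0.032700, 0.519200) → end (x,ẋ)=(0.145095, 0.828519)
phase 2: p=0.2740, T=0.590, ωT=2.046946, cosh=3.936671, sinh=3.807543; start (x,ẋ)=(0.145095, 0.828519) → end (x,ẋ)=(0.675814, 1.558788)

x = 0.6758, ẋ = 1.5588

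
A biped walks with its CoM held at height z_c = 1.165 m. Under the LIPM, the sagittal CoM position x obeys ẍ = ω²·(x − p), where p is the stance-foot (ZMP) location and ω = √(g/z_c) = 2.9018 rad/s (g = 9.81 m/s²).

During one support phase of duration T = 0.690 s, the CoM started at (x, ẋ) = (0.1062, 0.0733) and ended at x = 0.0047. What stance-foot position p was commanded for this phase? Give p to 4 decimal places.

ωT = 2.9018·0.690 = 2.002242; cosh(ωT) = 3.770337, sinh(ωT) = 3.635304
x(T) = p + (x₀−p)·cosh(ωT) + (ẋ₀/ω)·sinh(ωT) ⇒ p·(1 − cosh) = x(T) − x₀·cosh − (ẋ₀/ω)·sinh
numerator   = 0.0047 − (0.1062)·3.770337 − (0.0733/2.9018)·3.635304 = -0.487538
denominator = 1 − 3.770337 = -2.770337
p = -0.487538 / -2.770337 = 0.1760

p = 0.1760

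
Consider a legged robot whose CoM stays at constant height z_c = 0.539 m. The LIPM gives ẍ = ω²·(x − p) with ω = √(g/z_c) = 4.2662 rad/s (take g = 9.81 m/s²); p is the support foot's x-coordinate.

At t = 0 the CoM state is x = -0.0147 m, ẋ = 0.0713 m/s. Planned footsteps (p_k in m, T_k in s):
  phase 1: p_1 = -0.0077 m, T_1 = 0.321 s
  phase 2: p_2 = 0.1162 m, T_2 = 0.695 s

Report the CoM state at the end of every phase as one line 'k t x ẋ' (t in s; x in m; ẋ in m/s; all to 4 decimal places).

1 0.3210 0.0084 0.0943
2 1.0160 -0.7182 -3.5311

phase 1: p=-0.0077, T=0.321, ωT=1.369450, cosh=2.093717, sinh=1.839470; start (x,ẋ)=(-0.014700, 0.071300) → end (x,ẋ)=(0.008387, 0.094349)
phase 2: p=0.1162, T=0.695, ωT=2.965009, cosh=9.723219, sinh=9.671659; start (x,ẋ)=(0.008387, 0.094349) → end (x,ẋ)=(-0.718199, -3.531135)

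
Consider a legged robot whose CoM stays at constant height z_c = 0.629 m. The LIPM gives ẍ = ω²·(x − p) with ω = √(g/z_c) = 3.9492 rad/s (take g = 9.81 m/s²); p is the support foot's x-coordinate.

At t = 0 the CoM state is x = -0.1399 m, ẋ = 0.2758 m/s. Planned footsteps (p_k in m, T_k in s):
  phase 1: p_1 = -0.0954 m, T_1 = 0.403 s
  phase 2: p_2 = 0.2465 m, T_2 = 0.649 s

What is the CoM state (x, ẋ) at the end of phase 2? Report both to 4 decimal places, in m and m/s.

x = -1.1784, ẋ = -5.5160

phase 1: p=-0.0954, T=0.403, ωT=1.591528, cosh=2.557430, sinh=2.353816; start (x,ẋ)=(-0.139900, 0.275800) → end (x,ẋ)=(-0.044822, 0.291681)
phase 2: p=0.2465, T=0.649, ωT=2.563031, cosh=6.526077, sinh=6.449006; start (x,ẋ)=(-0.044822, 0.291681) → end (x,ẋ)=(-1.178380, -5.515986)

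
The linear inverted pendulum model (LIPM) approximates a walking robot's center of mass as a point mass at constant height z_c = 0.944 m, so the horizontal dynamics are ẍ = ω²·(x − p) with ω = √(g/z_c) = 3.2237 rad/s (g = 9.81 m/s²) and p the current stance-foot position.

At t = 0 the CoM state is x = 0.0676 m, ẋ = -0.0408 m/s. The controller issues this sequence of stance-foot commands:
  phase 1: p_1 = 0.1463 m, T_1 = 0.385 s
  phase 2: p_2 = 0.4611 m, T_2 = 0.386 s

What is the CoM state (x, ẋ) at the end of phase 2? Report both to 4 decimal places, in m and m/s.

phase 1: p=0.1463, T=0.385, ωT=1.241124, cosh=1.874280, sinh=1.585221; start (x,ẋ)=(0.067600, -0.040800) → end (x,ẋ)=(-0.021269, -0.478649)
phase 2: p=0.4611, T=0.386, ωT=1.244348, cosh=1.879400, sinh=1.591272; start (x,ẋ)=(-0.021269, -0.478649) → end (x,ẋ)=(-0.681733, -3.374021)

x = -0.6817, ẋ = -3.3740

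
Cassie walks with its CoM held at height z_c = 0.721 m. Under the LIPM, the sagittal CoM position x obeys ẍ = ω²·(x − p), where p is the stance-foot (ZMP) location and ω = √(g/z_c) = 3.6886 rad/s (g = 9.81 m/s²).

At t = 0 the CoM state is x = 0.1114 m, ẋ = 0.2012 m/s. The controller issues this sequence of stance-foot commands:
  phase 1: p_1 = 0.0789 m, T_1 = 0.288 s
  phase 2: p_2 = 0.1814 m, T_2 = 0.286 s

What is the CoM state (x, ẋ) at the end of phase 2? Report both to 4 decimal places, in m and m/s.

x = 0.3767, ẋ = 0.8616

phase 1: p=0.0789, T=0.288, ωT=1.062317, cosh=1.619360, sinh=1.273706; start (x,ẋ)=(0.111400, 0.201200) → end (x,ẋ)=(0.201005, 0.478506)
phase 2: p=0.1814, T=0.286, ωT=1.054940, cosh=1.610008, sinh=1.261794; start (x,ẋ)=(0.201005, 0.478506) → end (x,ẋ)=(0.376652, 0.861647)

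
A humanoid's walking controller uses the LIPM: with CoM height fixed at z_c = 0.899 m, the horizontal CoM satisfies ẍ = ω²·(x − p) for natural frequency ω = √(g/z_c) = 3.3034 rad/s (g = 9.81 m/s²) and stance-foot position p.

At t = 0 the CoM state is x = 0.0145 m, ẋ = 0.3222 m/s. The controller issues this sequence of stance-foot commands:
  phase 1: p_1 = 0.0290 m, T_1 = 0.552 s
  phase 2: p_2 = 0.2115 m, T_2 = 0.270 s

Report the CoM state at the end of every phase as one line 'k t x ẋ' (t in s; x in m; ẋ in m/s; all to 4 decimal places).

1 0.5520 0.2771 0.8793
2 0.8220 0.5751 1.4728

phase 1: p=0.0290, T=0.552, ωT=1.823477, cosh=3.177409, sinh=3.015945; start (x,ẋ)=(0.014500, 0.322200) → end (x,ẋ)=(0.277090, 0.879299)
phase 2: p=0.2115, T=0.270, ωT=0.891918, cosh=1.424837, sinh=1.014968; start (x,ẋ)=(0.277090, 0.879299) → end (x,ẋ)=(0.575120, 1.472773)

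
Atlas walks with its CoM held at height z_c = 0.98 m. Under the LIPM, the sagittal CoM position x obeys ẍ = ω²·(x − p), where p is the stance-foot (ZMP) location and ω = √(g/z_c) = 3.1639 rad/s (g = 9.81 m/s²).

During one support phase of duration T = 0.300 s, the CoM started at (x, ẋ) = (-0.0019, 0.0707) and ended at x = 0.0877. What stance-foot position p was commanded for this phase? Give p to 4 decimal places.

p = -0.1360

ωT = 3.1639·0.300 = 0.949170; cosh(ωT) = 1.485313, sinh(ωT) = 1.098251
x(T) = p + (x₀−p)·cosh(ωT) + (ẋ₀/ω)·sinh(ωT) ⇒ p·(1 − cosh) = x(T) − x₀·cosh − (ẋ₀/ω)·sinh
numerator   = 0.0877 − (-0.0019)·1.485313 − (0.0707/3.1639)·1.098251 = 0.065981
denominator = 1 − 1.485313 = -0.485313
p = 0.065981 / -0.485313 = -0.1360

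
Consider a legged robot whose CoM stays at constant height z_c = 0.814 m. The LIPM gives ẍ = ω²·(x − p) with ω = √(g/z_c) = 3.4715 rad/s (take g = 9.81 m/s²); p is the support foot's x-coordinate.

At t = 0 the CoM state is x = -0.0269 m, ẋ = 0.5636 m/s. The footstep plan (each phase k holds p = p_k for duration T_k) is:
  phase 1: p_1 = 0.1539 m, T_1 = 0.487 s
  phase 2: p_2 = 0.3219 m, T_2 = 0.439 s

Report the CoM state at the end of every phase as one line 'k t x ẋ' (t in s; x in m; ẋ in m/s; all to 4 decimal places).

phase 1: p=0.1539, T=0.487, ωT=1.690620, cosh=2.803625, sinh=2.619220; start (x,ẋ)=(-0.026900, 0.563600) → end (x,ẋ)=(0.072236, -0.063823)
phase 2: p=0.3219, T=0.439, ωT=1.523988, cosh=2.404170, sinh=2.186328; start (x,ẋ)=(0.072236, -0.063823) → end (x,ẋ)=(-0.318529, -2.048347)

1 0.4870 0.0722 -0.0638
2 0.9260 -0.3185 -2.0483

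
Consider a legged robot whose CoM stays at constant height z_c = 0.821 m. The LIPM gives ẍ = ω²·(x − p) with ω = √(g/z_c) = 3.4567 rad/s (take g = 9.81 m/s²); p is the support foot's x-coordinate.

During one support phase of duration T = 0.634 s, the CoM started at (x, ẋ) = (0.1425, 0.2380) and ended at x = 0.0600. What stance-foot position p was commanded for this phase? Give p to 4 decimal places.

ωT = 3.4567·0.634 = 2.191548; cosh(ωT) = 4.530399, sinh(ωT) = 4.418655
x(T) = p + (x₀−p)·cosh(ωT) + (ẋ₀/ω)·sinh(ωT) ⇒ p·(1 − cosh) = x(T) − x₀·cosh − (ẋ₀/ω)·sinh
numerator   = 0.0600 − (0.1425)·4.530399 − (0.2380/3.4567)·4.418655 = -0.889814
denominator = 1 − 4.530399 = -3.530399
p = -0.889814 / -3.530399 = 0.2520

p = 0.2520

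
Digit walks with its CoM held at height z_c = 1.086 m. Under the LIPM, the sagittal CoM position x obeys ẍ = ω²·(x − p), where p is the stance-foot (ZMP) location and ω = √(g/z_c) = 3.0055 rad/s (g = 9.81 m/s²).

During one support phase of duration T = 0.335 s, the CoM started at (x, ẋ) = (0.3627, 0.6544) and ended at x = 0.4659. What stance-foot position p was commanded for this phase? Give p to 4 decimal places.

p = 0.6439

ωT = 3.0055·0.335 = 1.006843; cosh(ωT) = 1.551158, sinh(ωT) = 1.185787
x(T) = p + (x₀−p)·cosh(ωT) + (ẋ₀/ω)·sinh(ωT) ⇒ p·(1 − cosh) = x(T) − x₀·cosh − (ẋ₀/ω)·sinh
numerator   = 0.4659 − (0.3627)·1.551158 − (0.6544/3.0055)·1.185787 = -0.354891
denominator = 1 − 1.551158 = -0.551158
p = -0.354891 / -0.551158 = 0.6439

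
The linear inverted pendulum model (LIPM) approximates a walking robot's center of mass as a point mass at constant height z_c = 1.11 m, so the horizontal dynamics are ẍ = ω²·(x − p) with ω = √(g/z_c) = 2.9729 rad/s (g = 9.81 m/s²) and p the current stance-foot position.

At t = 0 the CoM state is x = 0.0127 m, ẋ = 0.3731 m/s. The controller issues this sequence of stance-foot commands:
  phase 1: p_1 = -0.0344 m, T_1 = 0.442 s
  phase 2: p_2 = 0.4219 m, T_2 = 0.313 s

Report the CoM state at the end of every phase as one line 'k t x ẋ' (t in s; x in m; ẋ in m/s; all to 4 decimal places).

phase 1: p=-0.0344, T=0.442, ωT=1.314022, cosh=1.994923, sinh=1.726186; start (x,ẋ)=(0.012700, 0.373100) → end (x,ẋ)=(0.276198, 0.986013)
phase 2: p=0.4219, T=0.313, ωT=0.930518, cosh=1.465086, sinh=1.070736; start (x,ẋ)=(0.276198, 0.986013) → end (x,ẋ)=(0.563562, 0.980795)

1 0.4420 0.2762 0.9860
2 0.7550 0.5636 0.9808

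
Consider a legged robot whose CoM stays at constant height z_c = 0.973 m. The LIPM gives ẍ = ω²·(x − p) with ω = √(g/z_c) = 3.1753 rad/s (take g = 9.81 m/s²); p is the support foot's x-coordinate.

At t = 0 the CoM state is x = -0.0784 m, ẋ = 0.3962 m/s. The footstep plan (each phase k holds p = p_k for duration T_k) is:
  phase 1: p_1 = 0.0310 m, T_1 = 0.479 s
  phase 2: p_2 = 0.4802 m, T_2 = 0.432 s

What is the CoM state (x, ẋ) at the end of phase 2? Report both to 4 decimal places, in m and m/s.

x = -0.3300, ẋ = -2.1695

phase 1: p=0.0310, T=0.479, ωT=1.520969, cosh=2.397578, sinh=2.179078; start (x,ẋ)=(-0.078400, 0.396200) → end (x,ẋ)=(0.040601, 0.192957)
phase 2: p=0.4802, T=0.432, ωT=1.371730, cosh=2.097916, sinh=1.844248; start (x,ẋ)=(0.040601, 0.192957) → end (x,ẋ)=(-0.329971, -2.169503)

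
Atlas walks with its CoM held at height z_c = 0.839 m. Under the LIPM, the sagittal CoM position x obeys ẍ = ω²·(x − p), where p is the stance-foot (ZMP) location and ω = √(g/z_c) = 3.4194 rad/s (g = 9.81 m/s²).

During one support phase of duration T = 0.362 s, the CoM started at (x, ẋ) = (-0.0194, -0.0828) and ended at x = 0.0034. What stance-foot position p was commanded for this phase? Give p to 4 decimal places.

ωT = 3.4194·0.362 = 1.237823; cosh(ωT) = 1.869057, sinh(ωT) = 1.579042
x(T) = p + (x₀−p)·cosh(ωT) + (ẋ₀/ω)·sinh(ωT) ⇒ p·(1 − cosh) = x(T) − x₀·cosh − (ẋ₀/ω)·sinh
numerator   = 0.0034 − (-0.0194)·1.869057 − (-0.0828/3.4194)·1.579042 = 0.077896
denominator = 1 − 1.869057 = -0.869057
p = 0.077896 / -0.869057 = -0.0896

p = -0.0896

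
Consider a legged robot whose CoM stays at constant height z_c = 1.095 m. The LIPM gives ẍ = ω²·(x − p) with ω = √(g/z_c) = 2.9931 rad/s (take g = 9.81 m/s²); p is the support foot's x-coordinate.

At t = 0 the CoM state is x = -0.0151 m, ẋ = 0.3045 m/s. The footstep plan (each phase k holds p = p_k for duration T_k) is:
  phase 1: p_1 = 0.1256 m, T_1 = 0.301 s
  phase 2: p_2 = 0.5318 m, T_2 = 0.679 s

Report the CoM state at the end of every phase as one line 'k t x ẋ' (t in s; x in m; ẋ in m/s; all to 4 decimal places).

phase 1: p=0.1256, T=0.301, ωT=0.900923, cosh=1.434035, sinh=1.027840; start (x,ẋ)=(-0.015100, 0.304500) → end (x,ẋ)=(0.028398, 0.003810)
phase 2: p=0.5318, T=0.679, ωT=2.032315, cosh=3.881382, sinh=3.750350; start (x,ẋ)=(0.028398, 0.003810) → end (x,ẋ)=(-1.417323, -5.635991)

1 0.3010 0.0284 0.0038
2 0.9800 -1.4173 -5.6360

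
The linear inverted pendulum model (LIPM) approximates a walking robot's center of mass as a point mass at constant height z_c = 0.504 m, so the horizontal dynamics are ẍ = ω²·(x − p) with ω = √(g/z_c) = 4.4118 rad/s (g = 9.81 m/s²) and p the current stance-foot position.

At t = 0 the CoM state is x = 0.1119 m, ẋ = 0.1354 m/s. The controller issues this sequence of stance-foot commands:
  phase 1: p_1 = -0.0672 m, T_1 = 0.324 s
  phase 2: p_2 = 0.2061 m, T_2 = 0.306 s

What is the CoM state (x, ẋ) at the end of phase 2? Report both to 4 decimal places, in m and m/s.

phase 1: p=-0.0672, T=0.324, ωT=1.429423, cosh=2.207868, sinh=1.968421; start (x,ẋ)=(0.111900, 0.135400) → end (x,ẋ)=(0.388641, 1.854300)
phase 2: p=0.2061, T=0.306, ωT=1.350011, cosh=2.058352, sinh=1.799115; start (x,ẋ)=(0.388641, 1.854300) → end (x,ẋ)=(1.338010, 5.265691)

x = 1.3380, ẋ = 5.2657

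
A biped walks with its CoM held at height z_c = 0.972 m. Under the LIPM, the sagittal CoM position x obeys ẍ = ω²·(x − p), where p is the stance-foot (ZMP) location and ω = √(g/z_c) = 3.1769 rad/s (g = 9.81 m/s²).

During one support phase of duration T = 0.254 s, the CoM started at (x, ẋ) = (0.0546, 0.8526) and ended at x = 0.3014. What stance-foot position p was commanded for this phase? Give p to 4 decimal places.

p = 0.0373

ωT = 3.1769·0.254 = 0.806933; cosh(ωT) = 1.343624, sinh(ωT) = 0.897399
x(T) = p + (x₀−p)·cosh(ωT) + (ẋ₀/ω)·sinh(ωT) ⇒ p·(1 − cosh) = x(T) − x₀·cosh − (ẋ₀/ω)·sinh
numerator   = 0.3014 − (0.0546)·1.343624 − (0.8526/3.1769)·0.897399 = -0.012801
denominator = 1 − 1.343624 = -0.343624
p = -0.012801 / -0.343624 = 0.0373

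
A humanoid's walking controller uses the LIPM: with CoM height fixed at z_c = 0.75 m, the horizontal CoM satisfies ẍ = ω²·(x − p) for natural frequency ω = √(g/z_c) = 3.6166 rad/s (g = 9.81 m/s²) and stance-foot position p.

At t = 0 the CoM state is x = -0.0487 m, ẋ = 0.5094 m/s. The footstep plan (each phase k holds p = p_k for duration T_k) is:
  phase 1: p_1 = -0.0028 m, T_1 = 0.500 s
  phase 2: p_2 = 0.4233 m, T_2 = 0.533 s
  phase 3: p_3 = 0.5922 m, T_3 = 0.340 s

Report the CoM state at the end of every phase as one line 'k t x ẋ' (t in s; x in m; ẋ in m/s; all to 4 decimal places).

1 0.5000 0.2715 1.1027
2 1.0330 0.9162 2.0231
3 1.3730 2.0685 5.5880

phase 1: p=-0.0028, T=0.500, ωT=1.808300, cosh=3.132001, sinh=2.968068; start (x,ẋ)=(-0.048700, 0.509400) → end (x,ẋ)=(0.271495, 1.102736)
phase 2: p=0.4233, T=0.533, ωT=1.927648, cosh=3.509407, sinh=3.363917; start (x,ẋ)=(0.271495, 1.102736) → end (x,ẋ)=(0.916245, 2.023100)
phase 3: p=0.5922, T=0.340, ωT=1.229644, cosh=1.856204, sinh=1.563808; start (x,ẋ)=(0.916245, 2.023100) → end (x,ẋ)=(2.068477, 5.587979)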